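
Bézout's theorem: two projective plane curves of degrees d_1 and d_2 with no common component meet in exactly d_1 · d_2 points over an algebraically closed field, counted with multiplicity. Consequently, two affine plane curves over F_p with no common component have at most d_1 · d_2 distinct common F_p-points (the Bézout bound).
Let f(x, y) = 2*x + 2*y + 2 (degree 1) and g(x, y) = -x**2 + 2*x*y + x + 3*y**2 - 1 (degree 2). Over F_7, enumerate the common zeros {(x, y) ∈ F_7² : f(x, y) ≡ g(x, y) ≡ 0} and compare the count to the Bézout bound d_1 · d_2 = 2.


Common zeros: {(1, 5)}; count = 1; Bézout bound = 2.

deg(f) = 1, deg(g) = 2, so Bézout bound = 2.
Scan x ∈ F_7. For each x, list the y ∈ F_7 with f(x, y) ≡ 0 and those with g(x, y) ≡ 0 (mod 7); the common zeros in that column are the intersection.
  x = 0: f ≡ 0 at y ∈ {6}; g ≡ 0 at y ∈ ∅; common: ∅.
  x = 1: f ≡ 0 at y ∈ {5}; g ≡ 0 at y ∈ {5, 6}; common: {5}.
  x = 2: f ≡ 0 at y ∈ {4}; g ≡ 0 at y ∈ ∅; common: ∅.
  x = 3: f ≡ 0 at y ∈ {3}; g ≡ 0 at y ∈ {0, 5}; common: ∅.
  x = 4: f ≡ 0 at y ∈ {2}; g ≡ 0 at y ∈ ∅; common: ∅.
  x = 5: f ≡ 0 at y ∈ {1}; g ≡ 0 at y ∈ {0, 6}; common: ∅.
  x = 6: f ≡ 0 at y ∈ {0}; g ≡ 0 at y ∈ ∅; common: ∅.
Collecting: common zeros = {(1, 5)}, so the count is 1.
Comparison with the Bézout bound: 1 ≤ 2 = deg(f)·deg(g), as expected for curves with no common component (the affine F_7-count falls short of the bound because intersections may lie at infinity, over extension fields, or carry multiplicity).


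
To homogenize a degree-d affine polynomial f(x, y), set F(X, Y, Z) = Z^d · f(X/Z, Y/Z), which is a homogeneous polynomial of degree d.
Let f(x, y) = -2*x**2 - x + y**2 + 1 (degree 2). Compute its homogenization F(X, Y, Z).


F(X, Y, Z) = -2*X**2 - X*Z + Y**2 + Z**2

deg(f) = 2.
Substitute x = X/Z, y = Y/Z into f, then multiply by Z^2.
  monomial -2·x^2·y^0 ↦ -2·X^2·Y^0·Z^0.
  monomial -1·x^1·y^0 ↦ -1·X^1·Y^0·Z^1.
  monomial 1·x^0·y^2 ↦ 1·X^0·Y^2·Z^0.
  monomial 1·x^0·y^0 ↦ 1·X^0·Y^0·Z^2.
Collecting: F(X, Y, Z) = -2*X**2 - X*Z + Y**2 + Z**2.


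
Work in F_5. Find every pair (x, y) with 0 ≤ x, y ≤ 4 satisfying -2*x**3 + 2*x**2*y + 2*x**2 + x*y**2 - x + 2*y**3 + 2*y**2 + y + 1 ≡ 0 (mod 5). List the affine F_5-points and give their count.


Affine F_5-points: {(0, 4), (1, 0), (1, 3)}; count = 3.

For each of the 25 pairs (x, y) ∈ F_5², evaluate f(x, y) mod 5. Record the zeros.
  x = 0: [0↦1, 1↦1, 2↦2, 3↦1, 4↦0]  zeros at y ∈ {4}
  x = 1: [0↦0, 1↦3, 2↦4, 3↦0, 4↦3]  zeros at y ∈ {0, 3}
  x = 2: [0↦1, 1↦1, 2↦1, 3↦3, 4↦4]  zeros at y ∈ ∅
  x = 3: [0↦2, 1↦3, 2↦1, 3↦3, 4↦1]  zeros at y ∈ ∅
  x = 4: [0↦1, 1↦2, 2↦2, 3↦3, 4↦2]  zeros at y ∈ ∅
Collecting zeros: affine points = {(0, 4), (1, 0), (1, 3)}.
Total count |C(F_5)_aff| = 3.


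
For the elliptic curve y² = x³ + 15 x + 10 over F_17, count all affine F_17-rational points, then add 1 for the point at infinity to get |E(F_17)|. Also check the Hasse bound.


Affine points = {(1, 3), (1, 14), (4, 7), (4, 10), (7, 4), (7, 13), (8, 8), (8, 9), (10, 2), (10, 15)}; affine count = 10; |E(F_17)| = 11.

Discriminant check: Δ ∝ 4a³ + 27b² = 4·15³ + 27·10² = 4·3375 + 27·100 ≡ 16 (mod 17). Nonzero ⇒ E is nonsingular.
For each x ∈ F_17, compute rhs = x³ + 15·x + 10 mod 17, then count y ∈ F_17 with y² ≡ rhs.
  x = 0: rhs = 10, matching y values: none (0 points).
  x = 1: rhs = 9, matching y values: 3, 14 (2 points).
  x = 2: rhs = 14, matching y values: none (0 points).
  x = 3: rhs = 14, matching y values: none (0 points).
  x = 4: rhs = 15, matching y values: 7, 10 (2 points).
  x = 5: rhs = 6, matching y values: none (0 points).
  x = 6: rhs = 10, matching y values: none (0 points).
  x = 7: rhs = 16, matching y values: 4, 13 (2 points).
  x = 8: rhs = 13, matching y values: 8, 9 (2 points).
  x = 9: rhs = 7, matching y values: none (0 points).
  x = 10: rhs = 4, matching y values: 2, 15 (2 points).
  x = 11: rhs = 10, matching y values: none (0 points).
  x = 12: rhs = 14, matching y values: none (0 points).
  x = 13: rhs = 5, matching y values: none (0 points).
  x = 14: rhs = 6, matching y values: none (0 points).
  x = 15: rhs = 6, matching y values: none (0 points).
  x = 16: rhs = 11, matching y values: none (0 points).
Total affine count: 10.
Full point count |E(F_17)| = 10 + 1 = 11.
Hasse bound: |11 − (17+1)| = |-7| = 7 ≤ 2√17 ≈ 8.2462 ✓.


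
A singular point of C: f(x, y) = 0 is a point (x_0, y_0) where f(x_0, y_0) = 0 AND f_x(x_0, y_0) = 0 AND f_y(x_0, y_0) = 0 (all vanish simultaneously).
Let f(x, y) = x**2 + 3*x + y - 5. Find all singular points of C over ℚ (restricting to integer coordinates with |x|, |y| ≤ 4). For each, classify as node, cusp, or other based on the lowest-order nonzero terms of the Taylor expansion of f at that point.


No singular points in the scanned grid; C is smooth there.

Compute partial derivatives:
  f_x = 2*x + 3.
  f_y = 1.
f_y = 1 is a nonzero constant, so f_y never vanishes: no point (x, y) can satisfy f = f_x = f_y = 0. In particular no (x, y) ∈ {−4, ..., 4}² is singular; the curve is smooth.


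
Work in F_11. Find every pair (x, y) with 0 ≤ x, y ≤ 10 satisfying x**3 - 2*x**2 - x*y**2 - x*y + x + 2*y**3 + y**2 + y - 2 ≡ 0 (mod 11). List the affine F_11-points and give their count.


Affine F_11-points: {(1, 1), (2, 0), (2, 1), (2, 5), (5, 8), (6, 4), (8, 6), (9, 10), (10, 1), (10, 2), (10, 7)}; count = 11.

For each of the 121 pairs (x, y) ∈ F_11², evaluate f(x, y) mod 11. Record the zeros.
  x = 0: [0↦9, 1↦2, 2↦9, 3↦9, 4↦3, 5↦3, 6↦10, 7↦3, 8↦5, 9↦6, 10↦7]  zeros at y ∈ ∅
  x = 1: [0↦9, 1↦0, 2↦3, 3↦8, 4↦5, 5↦6, 6↦1, 7↦2, 8↦10, 9↦4, 10↦7]  zeros at y ∈ {1}
  x = 2: [0↦0, 1↦0, 2↦10, 3↦9, 4↦9, 5↦0, 6↦5, 7↦3, 8↦6, 9↦4, 10↦9]  zeros at y ∈ {0, 1, 5}
  x = 3: [0↦10, 1↦8, 2↦3, 3↦7, 4↦10, 5↦2, 6↦6, 7↦1, 8↦10, 9↦1, 10↦8]  zeros at y ∈ ∅
  x = 4: [0↦1, 1↦8, 2↦10, 3↦8, 4↦3, 5↦7, 6↦10, 7↦2, 8↦6, 9↦1, 10↦10]  zeros at y ∈ ∅
  x = 5: [0↦1, 1↦6, 2↦4, 3↦7, 4↦5, 5↦10, 6↦1, 7↦1, 8↦0, 9↦10, 10↦10]  zeros at y ∈ {8}
  x = 6: [0↦5, 1↦8, 2↦2, 3↦10, 4↦0, 5↦6, 6↦7, 7↦4, 8↦9, 9↦1, 10↦3]  zeros at y ∈ {4}
  x = 7: [0↦8, 1↦9, 2↦10, 3↦1, 4↦5, 5↦1, 6↦1, 7↦6, 8↦6, 9↦2, 10↦6]  zeros at y ∈ ∅
  x = 8: [0↦5, 1↦4, 2↦1, 3↦8, 4↦4, 5↦1, 6↦0, 7↦2, 8↦8, 9↦8, 10↦3]  zeros at y ∈ {6}
  x = 9: [0↦2, 1↦10, 2↦3, 3↦4, 4↦3, 5↦1, 6↦10, 7↦9, 8↦10, 9↦3, 10↦0]  zeros at y ∈ {10}
  x = 10: [0↦5, 1↦0, 2↦0, 3↦6, 4↦8, 5↦7, 6↦4, 7↦0, 8↦7, 9↦4, 10↦3]  zeros at y ∈ {1, 2, 7}
Collecting zeros: affine points = {(1, 1), (2, 0), (2, 1), (2, 5), (5, 8), (6, 4), (8, 6), (9, 10), (10, 1), (10, 2), (10, 7)}.
Total count |C(F_11)_aff| = 11.


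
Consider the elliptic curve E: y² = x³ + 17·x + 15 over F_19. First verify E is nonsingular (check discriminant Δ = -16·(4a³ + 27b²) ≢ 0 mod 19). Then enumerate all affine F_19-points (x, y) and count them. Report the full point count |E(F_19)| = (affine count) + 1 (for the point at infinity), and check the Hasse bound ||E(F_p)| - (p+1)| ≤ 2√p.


Affine points = {(2, 0), (3, 6), (3, 13), (5, 4), (5, 15), (8, 6), (8, 13), (9, 2), (9, 17), (10, 8), (10, 11), (12, 3), (12, 16), (13, 1), (13, 18), (15, 4), (15, 15), (17, 7), (17, 12), (18, 4), (18, 15)}; affine count = 21; |E(F_19)| = 22.

Discriminant check: Δ ∝ 4a³ + 27b² = 4·17³ + 27·15² = 4·4913 + 27·225 ≡ 1 (mod 19). Nonzero ⇒ E is nonsingular.
For each x ∈ F_19, compute rhs = x³ + 17·x + 15 mod 19, then count y ∈ F_19 with y² ≡ rhs.
  x = 0: rhs = 15, matching y values: none (0 points).
  x = 1: rhs = 14, matching y values: none (0 points).
  x = 2: rhs = 0, matching y values: 0 (1 points).
  x = 3: rhs = 17, matching y values: 6, 13 (2 points).
  x = 4: rhs = 14, matching y values: none (0 points).
  x = 5: rhs = 16, matching y values: 4, 15 (2 points).
  x = 6: rhs = 10, matching y values: none (0 points).
  x = 7: rhs = 2, matching y values: none (0 points).
  x = 8: rhs = 17, matching y values: 6, 13 (2 points).
  x = 9: rhs = 4, matching y values: 2, 17 (2 points).
  x = 10: rhs = 7, matching y values: 8, 11 (2 points).
  x = 11: rhs = 13, matching y values: none (0 points).
  x = 12: rhs = 9, matching y values: 3, 16 (2 points).
  x = 13: rhs = 1, matching y values: 1, 18 (2 points).
  x = 14: rhs = 14, matching y values: none (0 points).
  x = 15: rhs = 16, matching y values: 4, 15 (2 points).
  x = 16: rhs = 13, matching y values: none (0 points).
  x = 17: rhs = 11, matching y values: 7, 12 (2 points).
  x = 18: rhs = 16, matching y values: 4, 15 (2 points).
Total affine count: 21.
Full point count |E(F_19)| = 21 + 1 = 22.
Hasse bound: |22 − (19+1)| = |2| = 2 ≤ 2√19 ≈ 8.7178 ✓.


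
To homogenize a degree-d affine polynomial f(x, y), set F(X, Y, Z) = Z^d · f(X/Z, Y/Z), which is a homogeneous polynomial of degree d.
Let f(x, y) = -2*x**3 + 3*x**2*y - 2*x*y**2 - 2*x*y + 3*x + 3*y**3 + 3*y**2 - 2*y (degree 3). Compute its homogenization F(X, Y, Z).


F(X, Y, Z) = -2*X**3 + 3*X**2*Y - 2*X*Y**2 - 2*X*Y*Z + 3*X*Z**2 + 3*Y**3 + 3*Y**2*Z - 2*Y*Z**2

deg(f) = 3.
Substitute x = X/Z, y = Y/Z into f, then multiply by Z^3.
  monomial -2·x^3·y^0 ↦ -2·X^3·Y^0·Z^0.
  monomial 3·x^2·y^1 ↦ 3·X^2·Y^1·Z^0.
  monomial -2·x^1·y^2 ↦ -2·X^1·Y^2·Z^0.
  monomial -2·x^1·y^1 ↦ -2·X^1·Y^1·Z^1.
  monomial 3·x^1·y^0 ↦ 3·X^1·Y^0·Z^2.
  monomial 3·x^0·y^3 ↦ 3·X^0·Y^3·Z^0.
  monomial 3·x^0·y^2 ↦ 3·X^0·Y^2·Z^1.
  monomial -2·x^0·y^1 ↦ -2·X^0·Y^1·Z^2.
Collecting: F(X, Y, Z) = -2*X**3 + 3*X**2*Y - 2*X*Y**2 - 2*X*Y*Z + 3*X*Z**2 + 3*Y**3 + 3*Y**2*Z - 2*Y*Z**2.


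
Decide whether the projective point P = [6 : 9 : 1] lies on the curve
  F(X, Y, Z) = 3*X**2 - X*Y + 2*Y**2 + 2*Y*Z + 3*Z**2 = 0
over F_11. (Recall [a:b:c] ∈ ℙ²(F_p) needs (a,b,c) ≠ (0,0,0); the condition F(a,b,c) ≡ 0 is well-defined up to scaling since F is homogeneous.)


F(6,9,1) ≡ 6 (mod 11); P is NOT on the curve.

Evaluate F(6, 9, 1) term-by-term (mod 11).
  3*X**2 ↦ 3·36·1·1 = 108
  -X*Y ↦ -1·6·9·1 = -54
  2*Y**2 ↦ 2·1·81·1 = 162
  2*Y*Z ↦ 2·1·9·1 = 18
  3*Z**2 ↦ 3·1·1·1 = 3
Sum: F(6, 9, 1) = (108) + (-54) + (162) + (18) + (3) = 237.
Reducing mod 11: 237 ≡ 6 (mod 11).
Since F(a, b, c) ≡ 6 ≠ 0 (mod 11), P does NOT lie on the curve.


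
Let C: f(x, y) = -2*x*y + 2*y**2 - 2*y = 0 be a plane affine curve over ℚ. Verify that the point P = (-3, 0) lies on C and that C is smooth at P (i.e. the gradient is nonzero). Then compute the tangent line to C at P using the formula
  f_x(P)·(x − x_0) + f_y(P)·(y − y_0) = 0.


Tangent line at P: 4*y = 0.

Step 1: f(-3, 0) = 0, so P lies on C.
Step 2: partial derivatives
  f_x(x, y) = -2*y, f_y(x, y) = -2*x + 4*y - 2.
  f_x(P) = 0, f_y(P) = 4 (gradient nonzero, so P is smooth).
Step 3: tangent line at P: 0·(x − -3) + 4·(y − 0) = 0.
Expanding: 4*y = 0.


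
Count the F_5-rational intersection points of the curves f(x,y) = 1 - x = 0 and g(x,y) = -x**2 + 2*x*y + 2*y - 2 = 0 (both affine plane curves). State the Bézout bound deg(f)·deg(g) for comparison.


Common zeros: {(1, 2)}; count = 1; Bézout bound = 2.

deg(f) = 1, deg(g) = 2, so Bézout bound = 2.
Scan x ∈ F_5. For each x, list the y ∈ F_5 with f(x, y) ≡ 0 and those with g(x, y) ≡ 0 (mod 5); the common zeros in that column are the intersection.
  x = 0: f ≡ 0 at y ∈ ∅; g ≡ 0 at y ∈ {1}; common: ∅.
  x = 1: f ≡ 0 at y ∈ {0, 1, 2, 3, 4}; g ≡ 0 at y ∈ {2}; common: {2}.
  x = 2: f ≡ 0 at y ∈ ∅; g ≡ 0 at y ∈ {1}; common: ∅.
  x = 3: f ≡ 0 at y ∈ ∅; g ≡ 0 at y ∈ {2}; common: ∅.
  x = 4: f ≡ 0 at y ∈ ∅; g ≡ 0 at y ∈ ∅; common: ∅.
Collecting: common zeros = {(1, 2)}, so the count is 1.
Comparison with the Bézout bound: 1 ≤ 2 = deg(f)·deg(g), as expected for curves with no common component (the affine F_5-count falls short of the bound because intersections may lie at infinity, over extension fields, or carry multiplicity).


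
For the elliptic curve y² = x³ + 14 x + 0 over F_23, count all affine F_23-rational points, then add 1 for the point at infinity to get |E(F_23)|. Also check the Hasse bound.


Affine points = {(0, 0), (2, 6), (2, 17), (3, 0), (6, 1), (6, 22), (7, 2), (7, 21), (8, 7), (8, 16), (9, 2), (9, 21), (10, 6), (10, 17), (11, 6), (11, 17), (18, 9), (18, 14), (19, 8), (19, 15), (20, 0), (22, 10), (22, 13)}; affine count = 23; |E(F_23)| = 24.

Discriminant check: Δ ∝ 4a³ + 27b² = 4·14³ + 27·0² = 4·2744 + 27·0 ≡ 5 (mod 23). Nonzero ⇒ E is nonsingular.
For each x ∈ F_23, compute rhs = x³ + 14·x + 0 mod 23, then count y ∈ F_23 with y² ≡ rhs.
  x = 0: rhs = 0, matching y values: 0 (1 points).
  x = 1: rhs = 15, matching y values: none (0 points).
  x = 2: rhs = 13, matching y values: 6, 17 (2 points).
  x = 3: rhs = 0, matching y values: 0 (1 points).
  x = 4: rhs = 5, matching y values: none (0 points).
  x = 5: rhs = 11, matching y values: none (0 points).
  x = 6: rhs = 1, matching y values: 1, 22 (2 points).
  x = 7: rhs = 4, matching y values: 2, 21 (2 points).
  x = 8: rhs = 3, matching y values: 7, 16 (2 points).
  x = 9: rhs = 4, matching y values: 2, 21 (2 points).
  x = 10: rhs = 13, matching y values: 6, 17 (2 points).
  x = 11: rhs = 13, matching y values: 6, 17 (2 points).
  x = 12: rhs = 10, matching y values: none (0 points).
  x = 13: rhs = 10, matching y values: none (0 points).
  x = 14: rhs = 19, matching y values: none (0 points).
  x = 15: rhs = 20, matching y values: none (0 points).
  x = 16: rhs = 19, matching y values: none (0 points).
  x = 17: rhs = 22, matching y values: none (0 points).
  x = 18: rhs = 12, matching y values: 9, 14 (2 points).
  x = 19: rhs = 18, matching y values: 8, 15 (2 points).
  x = 20: rhs = 0, matching y values: 0 (1 points).
  x = 21: rhs = 10, matching y values: none (0 points).
  x = 22: rhs = 8, matching y values: 10, 13 (2 points).
Total affine count: 23.
Full point count |E(F_23)| = 23 + 1 = 24.
Hasse bound: |24 − (23+1)| = |0| = 0 ≤ 2√23 ≈ 9.5917 ✓.


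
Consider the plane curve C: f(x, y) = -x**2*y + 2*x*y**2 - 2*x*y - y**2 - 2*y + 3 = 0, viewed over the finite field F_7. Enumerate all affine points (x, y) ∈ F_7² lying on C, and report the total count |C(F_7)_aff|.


Affine F_7-points: {(0, 1), (0, 4), (2, 3), (2, 5), (4, 2), (5, 2), (5, 6), (6, 4), (6, 5)}; count = 9.

For each of the 49 pairs (x, y) ∈ F_7², evaluate f(x, y) mod 7. Record the zeros.
  x = 0: [0↦3, 1↦0, 2↦2, 3↦2, 4↦0, 5↦3, 6↦4]  zeros at y ∈ {1, 4}
  x = 1: [0↦3, 1↦6, 2↦4, 3↦4, 4↦6, 5↦3, 6↦2]  zeros at y ∈ ∅
  x = 2: [0↦3, 1↦3, 2↦2, 3↦0, 4↦4, 5↦0, 6↦2]  zeros at y ∈ {3, 5}
  x = 3: [0↦3, 1↦5, 2↦3, 3↦4, 4↦1, 5↦1, 6↦4]  zeros at y ∈ ∅
  x = 4: [0↦3, 1↦5, 2↦0, 3↦2, 4↦4, 5↦6, 6↦1]  zeros at y ∈ {2}
  x = 5: [0↦3, 1↦3, 2↦0, 3↦1, 4↦6, 5↦1, 6↦0]  zeros at y ∈ {2, 6}
  x = 6: [0↦3, 1↦6, 2↦3, 3↦1, 4↦0, 5↦0, 6↦1]  zeros at y ∈ {4, 5}
Collecting zeros: affine points = {(0, 1), (0, 4), (2, 3), (2, 5), (4, 2), (5, 2), (5, 6), (6, 4), (6, 5)}.
Total count |C(F_7)_aff| = 9.


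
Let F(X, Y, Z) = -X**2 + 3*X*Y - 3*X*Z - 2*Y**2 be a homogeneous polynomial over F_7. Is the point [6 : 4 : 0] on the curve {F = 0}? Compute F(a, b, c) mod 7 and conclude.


F(6,4,0) ≡ 4 (mod 7); P is NOT on the curve.

Evaluate F(6, 4, 0) term-by-term (mod 7).
  -X**2 ↦ -1·36·1·1 = -36
  3*X*Y ↦ 3·6·4·1 = 72
  -3*X*Z ↦ -3·6·1·0 = 0
  -2*Y**2 ↦ -2·1·16·1 = -32
Sum: F(6, 4, 0) = (-36) + (72) + (0) + (-32) = 4.
Reducing mod 7: 4 ≡ 4 (mod 7).
Since F(a, b, c) ≡ 4 ≠ 0 (mod 7), P does NOT lie on the curve.


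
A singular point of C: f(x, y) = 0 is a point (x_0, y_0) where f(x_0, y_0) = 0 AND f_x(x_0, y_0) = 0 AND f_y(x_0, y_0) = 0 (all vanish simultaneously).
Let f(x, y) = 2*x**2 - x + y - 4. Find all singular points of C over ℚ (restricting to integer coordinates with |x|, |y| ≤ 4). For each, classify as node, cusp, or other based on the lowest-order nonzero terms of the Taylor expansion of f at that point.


No singular points in the scanned grid; C is smooth there.

Compute partial derivatives:
  f_x = 4*x - 1.
  f_y = 1.
f_y = 1 is a nonzero constant, so f_y never vanishes: no point (x, y) can satisfy f = f_x = f_y = 0. In particular no (x, y) ∈ {−4, ..., 4}² is singular; the curve is smooth.


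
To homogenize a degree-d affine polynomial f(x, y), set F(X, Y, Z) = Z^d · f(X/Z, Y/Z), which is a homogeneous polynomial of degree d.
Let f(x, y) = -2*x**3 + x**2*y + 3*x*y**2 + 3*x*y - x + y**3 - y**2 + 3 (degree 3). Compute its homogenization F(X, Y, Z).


F(X, Y, Z) = -2*X**3 + X**2*Y + 3*X*Y**2 + 3*X*Y*Z - X*Z**2 + Y**3 - Y**2*Z + 3*Z**3

deg(f) = 3.
Substitute x = X/Z, y = Y/Z into f, then multiply by Z^3.
  monomial -2·x^3·y^0 ↦ -2·X^3·Y^0·Z^0.
  monomial 1·x^2·y^1 ↦ 1·X^2·Y^1·Z^0.
  monomial 3·x^1·y^2 ↦ 3·X^1·Y^2·Z^0.
  monomial 3·x^1·y^1 ↦ 3·X^1·Y^1·Z^1.
  monomial -1·x^1·y^0 ↦ -1·X^1·Y^0·Z^2.
  monomial 1·x^0·y^3 ↦ 1·X^0·Y^3·Z^0.
  monomial -1·x^0·y^2 ↦ -1·X^0·Y^2·Z^1.
  monomial 3·x^0·y^0 ↦ 3·X^0·Y^0·Z^3.
Collecting: F(X, Y, Z) = -2*X**3 + X**2*Y + 3*X*Y**2 + 3*X*Y*Z - X*Z**2 + Y**3 - Y**2*Z + 3*Z**3.


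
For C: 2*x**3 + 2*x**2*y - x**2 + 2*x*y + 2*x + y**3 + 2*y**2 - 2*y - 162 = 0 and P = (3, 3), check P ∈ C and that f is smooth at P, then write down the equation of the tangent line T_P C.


Tangent line at P: 92*x + 61*y - 459 = 0.

Step 1: f(3, 3) = 0, so P lies on C.
Step 2: partial derivatives
  f_x(x, y) = 6*x**2 + 4*x*y - 2*x + 2*y + 2, f_y(x, y) = 2*x**2 + 2*x + 3*y**2 + 4*y - 2.
  f_x(P) = 92, f_y(P) = 61 (gradient nonzero, so P is smooth).
Step 3: tangent line at P: 92·(x − 3) + 61·(y − 3) = 0.
Expanding: 92*x + 61*y - 459 = 0.


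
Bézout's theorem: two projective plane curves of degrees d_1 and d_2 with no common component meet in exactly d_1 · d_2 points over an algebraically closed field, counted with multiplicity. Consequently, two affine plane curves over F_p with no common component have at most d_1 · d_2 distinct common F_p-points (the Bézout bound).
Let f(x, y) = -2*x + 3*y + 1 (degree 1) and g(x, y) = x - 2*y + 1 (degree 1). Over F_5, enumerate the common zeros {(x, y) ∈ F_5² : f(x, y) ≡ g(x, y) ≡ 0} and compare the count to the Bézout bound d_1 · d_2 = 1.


Common zeros: {(0, 3)}; count = 1; Bézout bound = 1.

deg(f) = 1, deg(g) = 1, so Bézout bound = 1.
Scan x ∈ F_5. For each x, list the y ∈ F_5 with f(x, y) ≡ 0 and those with g(x, y) ≡ 0 (mod 5); the common zeros in that column are the intersection.
  x = 0: f ≡ 0 at y ∈ {3}; g ≡ 0 at y ∈ {3}; common: {3}.
  x = 1: f ≡ 0 at y ∈ {2}; g ≡ 0 at y ∈ {1}; common: ∅.
  x = 2: f ≡ 0 at y ∈ {1}; g ≡ 0 at y ∈ {4}; common: ∅.
  x = 3: f ≡ 0 at y ∈ {0}; g ≡ 0 at y ∈ {2}; common: ∅.
  x = 4: f ≡ 0 at y ∈ {4}; g ≡ 0 at y ∈ {0}; common: ∅.
Collecting: common zeros = {(0, 3)}, so the count is 1.
Comparison with the Bézout bound: 1 ≤ 1 = deg(f)·deg(g), as expected for curves with no common component (the bound is attained).


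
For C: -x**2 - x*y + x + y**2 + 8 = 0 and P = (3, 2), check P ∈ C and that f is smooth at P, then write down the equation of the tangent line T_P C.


Tangent line at P: -7*x + y + 19 = 0.

Step 1: f(3, 2) = 0, so P lies on C.
Step 2: partial derivatives
  f_x(x, y) = -2*x - y + 1, f_y(x, y) = -x + 2*y.
  f_x(P) = -7, f_y(P) = 1 (gradient nonzero, so P is smooth).
Step 3: tangent line at P: -7·(x − 3) + 1·(y − 2) = 0.
Expanding: -7*x + y + 19 = 0.


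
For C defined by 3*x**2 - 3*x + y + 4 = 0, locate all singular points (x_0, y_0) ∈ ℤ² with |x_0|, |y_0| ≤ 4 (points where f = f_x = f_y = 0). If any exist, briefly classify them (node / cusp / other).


No singular points in the scanned grid; C is smooth there.

Compute partial derivatives:
  f_x = 6*x - 3.
  f_y = 1.
f_y = 1 is a nonzero constant, so f_y never vanishes: no point (x, y) can satisfy f = f_x = f_y = 0. In particular no (x, y) ∈ {−4, ..., 4}² is singular; the curve is smooth.


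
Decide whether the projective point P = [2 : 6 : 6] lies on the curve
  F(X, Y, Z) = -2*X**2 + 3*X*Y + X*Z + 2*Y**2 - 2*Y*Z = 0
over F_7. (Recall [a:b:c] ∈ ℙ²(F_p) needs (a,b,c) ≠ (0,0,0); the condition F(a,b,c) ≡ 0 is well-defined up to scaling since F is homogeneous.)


F(2,6,6) ≡ 5 (mod 7); P is NOT on the curve.

Evaluate F(2, 6, 6) term-by-term (mod 7).
  -2*X**2 ↦ -2·4·1·1 = -8
  3*X*Y ↦ 3·2·6·1 = 36
  X*Z ↦ 1·2·1·6 = 12
  2*Y**2 ↦ 2·1·36·1 = 72
  -2*Y*Z ↦ -2·1·6·6 = -72
Sum: F(2, 6, 6) = (-8) + (36) + (12) + (72) + (-72) = 40.
Reducing mod 7: 40 ≡ 5 (mod 7).
Since F(a, b, c) ≡ 5 ≠ 0 (mod 7), P does NOT lie on the curve.


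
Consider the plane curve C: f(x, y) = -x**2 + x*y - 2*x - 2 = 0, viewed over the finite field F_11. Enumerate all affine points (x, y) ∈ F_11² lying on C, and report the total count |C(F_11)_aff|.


Affine F_11-points: {(1, 5), (2, 5), (3, 2), (4, 1), (5, 3), (6, 1), (7, 3), (8, 2), (9, 10), (10, 10)}; count = 10.

For each of the 121 pairs (x, y) ∈ F_11², evaluate f(x, y) mod 11. Record the zeros.
  x = 0: [0↦9, 1↦9, 2↦9, 3↦9, 4↦9, 5↦9, 6↦9, 7↦9, 8↦9, 9↦9, 10↦9]  zeros at y ∈ ∅
  x = 1: [0↦6, 1↦7, 2↦8, 3↦9, 4↦10, 5↦0, 6↦1, 7↦2, 8↦3, 9↦4, 10↦5]  zeros at y ∈ {5}
  x = 2: [0↦1, 1↦3, 2↦5, 3↦7, 4↦9, 5↦0, 6↦2, 7↦4, 8↦6, 9↦8, 10↦10]  zeros at y ∈ {5}
  x = 3: [0↦5, 1↦8, 2↦0, 3↦3, 4↦6, 5↦9, 6↦1, 7↦4, 8↦7, 9↦10, 10↦2]  zeros at y ∈ {2}
  x = 4: [0↦7, 1↦0, 2↦4, 3↦8, 4↦1, 5↦5, 6↦9, 7↦2, 8↦6, 9↦10, 10↦3]  zeros at y ∈ {1}
  x = 5: [0↦7, 1↦1, 2↦6, 3↦0, 4↦5, 5↦10, 6↦4, 7↦9, 8↦3, 9↦8, 10↦2]  zeros at y ∈ {3}
  x = 6: [0↦5, 1↦0, 2↦6, 3↦1, 4↦7, 5↦2, 6↦8, 7↦3, 8↦9, 9↦4, 10↦10]  zeros at y ∈ {1}
  x = 7: [0↦1, 1↦8, 2↦4, 3↦0, 4↦7, 5↦3, 6↦10, 7↦6, 8↦2, 9↦9, 10↦5]  zeros at y ∈ {3}
  x = 8: [0↦6, 1↦3, 2↦0, 3↦8, 4↦5, 5↦2, 6↦10, 7↦7, 8↦4, 9↦1, 10↦9]  zeros at y ∈ {2}
  x = 9: [0↦9, 1↦7, 2↦5, 3↦3, 4↦1, 5↦10, 6↦8, 7↦6, 8↦4, 9↦2, 10↦0]  zeros at y ∈ {10}
  x = 10: [0↦10, 1↦9, 2↦8, 3↦7, 4↦6, 5↦5, 6↦4, 7↦3, 8↦2, 9↦1, 10↦0]  zeros at y ∈ {10}
Collecting zeros: affine points = {(1, 5), (2, 5), (3, 2), (4, 1), (5, 3), (6, 1), (7, 3), (8, 2), (9, 10), (10, 10)}.
Total count |C(F_11)_aff| = 10.


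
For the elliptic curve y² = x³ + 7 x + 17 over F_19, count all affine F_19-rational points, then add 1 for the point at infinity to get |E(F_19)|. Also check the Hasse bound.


Affine points = {(0, 6), (0, 13), (1, 5), (1, 14), (2, 1), (2, 18), (5, 5), (5, 14), (6, 3), (6, 16), (9, 7), (9, 12), (10, 2), (10, 17), (11, 0), (12, 9), (12, 10), (13, 5), (13, 14), (14, 3), (14, 16), (15, 1), (15, 18), (16, 8), (16, 11), (18, 3), (18, 16)}; affine count = 27; |E(F_19)| = 28.

Discriminant check: Δ ∝ 4a³ + 27b² = 4·7³ + 27·17² = 4·343 + 27·289 ≡ 17 (mod 19). Nonzero ⇒ E is nonsingular.
For each x ∈ F_19, compute rhs = x³ + 7·x + 17 mod 19, then count y ∈ F_19 with y² ≡ rhs.
  x = 0: rhs = 17, matching y values: 6, 13 (2 points).
  x = 1: rhs = 6, matching y values: 5, 14 (2 points).
  x = 2: rhs = 1, matching y values: 1, 18 (2 points).
  x = 3: rhs = 8, matching y values: none (0 points).
  x = 4: rhs = 14, matching y values: none (0 points).
  x = 5: rhs = 6, matching y values: 5, 14 (2 points).
  x = 6: rhs = 9, matching y values: 3, 16 (2 points).
  x = 7: rhs = 10, matching y values: none (0 points).
  x = 8: rhs = 15, matching y values: none (0 points).
  x = 9: rhs = 11, matching y values: 7, 12 (2 points).
  x = 10: rhs = 4, matching y values: 2, 17 (2 points).
  x = 11: rhs = 0, matching y values: 0 (1 points).
  x = 12: rhs = 5, matching y values: 9, 10 (2 points).
  x = 13: rhs = 6, matching y values: 5, 14 (2 points).
  x = 14: rhs = 9, matching y values: 3, 16 (2 points).
  x = 15: rhs = 1, matching y values: 1, 18 (2 points).
  x = 16: rhs = 7, matching y values: 8, 11 (2 points).
  x = 17: rhs = 14, matching y values: none (0 points).
  x = 18: rhs = 9, matching y values: 3, 16 (2 points).
Total affine count: 27.
Full point count |E(F_19)| = 27 + 1 = 28.
Hasse bound: |28 − (19+1)| = |8| = 8 ≤ 2√19 ≈ 8.7178 ✓.


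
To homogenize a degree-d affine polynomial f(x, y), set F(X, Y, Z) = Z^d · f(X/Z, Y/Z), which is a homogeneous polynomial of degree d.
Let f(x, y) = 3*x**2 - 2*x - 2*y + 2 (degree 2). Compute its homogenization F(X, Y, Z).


F(X, Y, Z) = 3*X**2 - 2*X*Z - 2*Y*Z + 2*Z**2

deg(f) = 2.
Substitute x = X/Z, y = Y/Z into f, then multiply by Z^2.
  monomial 3·x^2·y^0 ↦ 3·X^2·Y^0·Z^0.
  monomial -2·x^1·y^0 ↦ -2·X^1·Y^0·Z^1.
  monomial -2·x^0·y^1 ↦ -2·X^0·Y^1·Z^1.
  monomial 2·x^0·y^0 ↦ 2·X^0·Y^0·Z^2.
Collecting: F(X, Y, Z) = 3*X**2 - 2*X*Z - 2*Y*Z + 2*Z**2.


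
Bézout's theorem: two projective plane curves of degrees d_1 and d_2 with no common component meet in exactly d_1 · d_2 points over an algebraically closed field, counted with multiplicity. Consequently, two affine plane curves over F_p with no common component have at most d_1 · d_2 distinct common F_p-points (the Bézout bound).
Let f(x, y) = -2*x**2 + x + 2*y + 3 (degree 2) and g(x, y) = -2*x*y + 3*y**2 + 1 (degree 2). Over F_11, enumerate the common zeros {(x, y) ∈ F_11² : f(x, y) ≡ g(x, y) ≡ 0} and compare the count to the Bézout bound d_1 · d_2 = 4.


Common zeros: ∅; count = 0; Bézout bound = 4.

deg(f) = 2, deg(g) = 2, so Bézout bound = 4.
Scan x ∈ F_11. For each x, list the y ∈ F_11 with f(x, y) ≡ 0 and those with g(x, y) ≡ 0 (mod 11); the common zeros in that column are the intersection.
  x = 0: f ≡ 0 at y ∈ {4}; g ≡ 0 at y ∈ ∅; common: ∅.
  x = 1: f ≡ 0 at y ∈ {10}; g ≡ 0 at y ∈ {3, 5}; common: ∅.
  x = 2: f ≡ 0 at y ∈ {7}; g ≡ 0 at y ∈ {1, 4}; common: ∅.
  x = 3: f ≡ 0 at y ∈ {6}; g ≡ 0 at y ∈ ∅; common: ∅.
  x = 4: f ≡ 0 at y ∈ {7}; g ≡ 0 at y ∈ ∅; common: ∅.
  x = 5: f ≡ 0 at y ∈ {10}; g ≡ 0 at y ∈ {9}; common: ∅.
  x = 6: f ≡ 0 at y ∈ {4}; g ≡ 0 at y ∈ {2}; common: ∅.
  x = 7: f ≡ 0 at y ∈ {0}; g ≡ 0 at y ∈ ∅; common: ∅.
  x = 8: f ≡ 0 at y ∈ {9}; g ≡ 0 at y ∈ ∅; common: ∅.
  x = 9: f ≡ 0 at y ∈ {9}; g ≡ 0 at y ∈ {7, 10}; common: ∅.
  x = 10: f ≡ 0 at y ∈ {0}; g ≡ 0 at y ∈ {6, 8}; common: ∅.
Collecting: common zeros = ∅, so the count is 0.
Comparison with the Bézout bound: 0 ≤ 4 = deg(f)·deg(g), as expected for curves with no common component (the affine F_11-count falls short of the bound because intersections may lie at infinity, over extension fields, or carry multiplicity).


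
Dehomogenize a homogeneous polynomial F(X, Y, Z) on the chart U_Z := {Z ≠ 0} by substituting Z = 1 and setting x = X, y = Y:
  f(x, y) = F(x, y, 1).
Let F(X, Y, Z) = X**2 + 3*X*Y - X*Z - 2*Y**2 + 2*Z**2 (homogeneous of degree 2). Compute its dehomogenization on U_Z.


f(x, y) = x**2 + 3*x*y - x - 2*y**2 + 2

On U_Z we set Z = 1. Each monomial c·X^i·Y^j·Z^k in F becomes c·x^i·y^j·1^k = c·x^i·y^j.
Substituting Z = 1: F(X, Y, 1) = x**2 + 3*x*y - x - 2*y**2 + 2.
Note: deg(f) ≤ deg(F) = 2; strict inequality happens when F is divisible by Z (lost terms).


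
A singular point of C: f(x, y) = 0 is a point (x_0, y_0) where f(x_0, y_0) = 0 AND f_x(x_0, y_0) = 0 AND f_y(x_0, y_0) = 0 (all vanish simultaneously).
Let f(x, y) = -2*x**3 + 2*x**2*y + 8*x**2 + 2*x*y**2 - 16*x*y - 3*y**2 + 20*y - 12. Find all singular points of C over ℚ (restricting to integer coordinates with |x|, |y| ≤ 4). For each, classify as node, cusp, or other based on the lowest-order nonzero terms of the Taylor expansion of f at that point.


Singular points: {(2, 2)}; classification: cusp.

Compute partial derivatives:
  f_x = -6*x**2 + 4*x*y + 16*x + 2*y**2 - 16*y.
  f_y = 2*x**2 + 4*x*y - 16*x - 6*y + 20.
Scan x_0 ∈ {−4, ..., 4}. For each x_0, f_y(x_0, y) is a polynomial in y; find its integer roots y ∈ {−4, ..., 4}, then test f_x and f at those candidates.
  x = -4: f_y(-4, y) = 116 - 22*y; no integer root y with |y| ≤ 4.
  x = -3: f_y(-3, y) = 86 - 18*y; no integer root y with |y| ≤ 4.
  x = -2: f_y(-2, y) = 60 - 14*y; no integer root y with |y| ≤ 4.
  x = -1: f_y(-1, y) = 38 - 10*y; no integer root y with |y| ≤ 4.
  x = 0: f_y(0, y) = 20 - 6*y; no integer root y with |y| ≤ 4.
  x = 1: f_y(1, y) = 6 - 2*y; vanishes at y ∈ {3}. (1, 3): f_x = -8 ≠ 0.
  x = 2: f_y(2, y) = 2*y - 4; vanishes at y ∈ {2}. (2, 2): f_x = 0, f = 0 — SINGULAR.
  x = 3: f_y(3, y) = 6*y - 10; no integer root y with |y| ≤ 4.
  x = 4: f_y(4, y) = 10*y - 12; no integer root y with |y| ≤ 4.
Only singular point on the grid: (2, 2).
Classify: substitute x = 2 + u, y = 2 + v and expand: f = -2*u**3 + 2*u**2*v + 2*u*v**2 + v**2.
No constant or linear terms (consistent with a singular point). Quadratic part: v**2. Cubic part: -2*u**3 + 2*u**2*v + 2*u*v**2.
The quadratic part v**2 is a perfect square, so there is a single (double) tangent line v = 0, i.e. y = 2. Restricting the cubic part to that line (v = 0) leaves -2*u**3 ≠ 0, so f is not divisible by v and the branch is v² ≈ 2*u**3 to lowest order — this is a cusp.
Classification: cusp.


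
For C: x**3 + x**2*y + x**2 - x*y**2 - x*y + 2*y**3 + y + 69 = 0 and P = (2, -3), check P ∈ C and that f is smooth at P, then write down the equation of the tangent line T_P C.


Tangent line at P: -2*x + 69*y + 211 = 0.

Step 1: f(2, -3) = 0, so P lies on C.
Step 2: partial derivatives
  f_x(x, y) = 3*x**2 + 2*x*y + 2*x - y**2 - y, f_y(x, y) = x**2 - 2*x*y - x + 6*y**2 + 1.
  f_x(P) = -2, f_y(P) = 69 (gradient nonzero, so P is smooth).
Step 3: tangent line at P: -2·(x − 2) + 69·(y − -3) = 0.
Expanding: -2*x + 69*y + 211 = 0.


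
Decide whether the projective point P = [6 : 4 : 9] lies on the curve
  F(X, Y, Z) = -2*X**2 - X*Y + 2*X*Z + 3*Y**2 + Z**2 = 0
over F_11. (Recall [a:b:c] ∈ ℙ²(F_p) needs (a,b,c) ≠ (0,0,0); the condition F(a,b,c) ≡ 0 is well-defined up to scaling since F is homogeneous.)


F(6,4,9) ≡ 9 (mod 11); P is NOT on the curve.

Evaluate F(6, 4, 9) term-by-term (mod 11).
  -2*X**2 ↦ -2·36·1·1 = -72
  -X*Y ↦ -1·6·4·1 = -24
  2*X*Z ↦ 2·6·1·9 = 108
  3*Y**2 ↦ 3·1·16·1 = 48
  Z**2 ↦ 1·1·1·81 = 81
Sum: F(6, 4, 9) = (-72) + (-24) + (108) + (48) + (81) = 141.
Reducing mod 11: 141 ≡ 9 (mod 11).
Since F(a, b, c) ≡ 9 ≠ 0 (mod 11), P does NOT lie on the curve.


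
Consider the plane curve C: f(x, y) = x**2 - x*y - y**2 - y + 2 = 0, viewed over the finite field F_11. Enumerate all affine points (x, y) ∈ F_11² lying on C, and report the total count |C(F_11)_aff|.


Affine F_11-points: {(0, 1), (0, 9), (1, 1), (1, 8), (2, 4), (3, 0), (3, 7), (4, 7), (4, 10), (5, 2), (5, 3), (6, 5), (6, 10), (7, 6), (7, 8), (8, 0), (8, 2), (9, 3), (9, 9), (10, 5), (10, 6)}; count = 21.

For each of the 121 pairs (x, y) ∈ F_11², evaluate f(x, y) mod 11. Record the zeros.
  x = 0: [0↦2, 1↦0, 2↦7, 3↦1, 4↦4, 5↦5, 6↦4, 7↦1, 8↦7, 9↦0, 10↦2]  zeros at y ∈ {1, 9}
  x = 1: [0↦3, 1↦0, 2↦6, 3↦10, 4↦1, 5↦1, 6↦10, 7↦6, 8↦0, 9↦3, 10↦4]  zeros at y ∈ {1, 8}
  x = 2: [0↦6, 1↦2, 2↦7, 3↦10, 4↦0, 5↦10, 6↦7, 7↦2, 8↦6, 9↦8, 10↦8]  zeros at y ∈ {4}
  x = 3: [0↦0, 1↦6, 2↦10, 3↦1, 4↦1, 5↦10, 6↦6, 7↦0, 8↦3, 9↦4, 10↦3]  zeros at y ∈ {0, 7}
  x = 4: [0↦7, 1↦1, 2↦4, 3↦5, 4↦4, 5↦1, 6↦7, 7↦0, 8↦2, 9↦2, 10↦0]  zeros at y ∈ {7, 10}
  x = 5: [0↦5, 1↦9, 2↦0, 3↦0, 4↦9, 5↦5, 6↦10, 7↦2, 8↦3, 9↦2, 10↦10]  zeros at y ∈ {2, 3}
  x = 6: [0↦5, 1↦8, 2↦9, 3↦8, 4↦5, 5↦0, 6↦4, 7↦6, 8↦6, 9↦4, 10↦0]  zeros at y ∈ {5, 10}
  x = 7: [0↦7, 1↦9, 2↦9, 3↦7, 4↦3, 5↦8, 6↦0, 7↦1, 8↦0, 9↦8, 10↦3]  zeros at y ∈ {6, 8}
  x = 8: [0↦0, 1↦1, 2↦0, 3↦8, 4↦3, 5↦7, 6↦9, 7↦9, 8↦7, 9↦3, 10↦8]  zeros at y ∈ {0, 2}
  x = 9: [0↦6, 1↦6, 2↦4, 3↦0, 4↦5, 5↦8, 6↦9, 7↦8, 8↦5, 9↦0, 10↦4]  zeros at y ∈ {3, 9}
  x = 10: [0↦3, 1↦2, 2↦10, 3↦5, 4↦9, 5↦0, 6↦0, 7↦9, 8↦5, 9↦10, 10↦2]  zeros at y ∈ {5, 6}
Collecting zeros: affine points = {(0, 1), (0, 9), (1, 1), (1, 8), (2, 4), (3, 0), (3, 7), (4, 7), (4, 10), (5, 2), (5, 3), (6, 5), (6, 10), (7, 6), (7, 8), (8, 0), (8, 2), (9, 3), (9, 9), (10, 5), (10, 6)}.
Total count |C(F_11)_aff| = 21.


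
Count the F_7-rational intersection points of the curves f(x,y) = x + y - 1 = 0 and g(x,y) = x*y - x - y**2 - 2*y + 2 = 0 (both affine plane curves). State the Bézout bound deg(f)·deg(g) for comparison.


Common zeros: {(3, 5), (6, 2)}; count = 2; Bézout bound = 2.

deg(f) = 1, deg(g) = 2, so Bézout bound = 2.
Scan x ∈ F_7. For each x, list the y ∈ F_7 with f(x, y) ≡ 0 and those with g(x, y) ≡ 0 (mod 7); the common zeros in that column are the intersection.
  x = 0: f ≡ 0 at y ∈ {1}; g ≡ 0 at y ∈ ∅; common: ∅.
  x = 1: f ≡ 0 at y ∈ {0}; g ≡ 0 at y ∈ ∅; common: ∅.
  x = 2: f ≡ 0 at y ∈ {6}; g ≡ 0 at y ∈ {0}; common: ∅.
  x = 3: f ≡ 0 at y ∈ {5}; g ≡ 0 at y ∈ {3, 5}; common: {5}.
  x = 4: f ≡ 0 at y ∈ {4}; g ≡ 0 at y ∈ ∅; common: ∅.
  x = 5: f ≡ 0 at y ∈ {3}; g ≡ 0 at y ∈ {4, 6}; common: ∅.
  x = 6: f ≡ 0 at y ∈ {2}; g ≡ 0 at y ∈ {2}; common: {2}.
Collecting: common zeros = {(3, 5), (6, 2)}, so the count is 2.
Comparison with the Bézout bound: 2 ≤ 2 = deg(f)·deg(g), as expected for curves with no common component (the bound is attained).


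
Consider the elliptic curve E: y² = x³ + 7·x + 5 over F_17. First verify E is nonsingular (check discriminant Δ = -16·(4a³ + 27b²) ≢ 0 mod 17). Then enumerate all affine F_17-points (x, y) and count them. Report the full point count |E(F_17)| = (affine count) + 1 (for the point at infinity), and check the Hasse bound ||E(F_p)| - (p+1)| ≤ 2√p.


Affine points = {(1, 8), (1, 9), (3, 6), (3, 11), (6, 5), (6, 12), (9, 7), (9, 10), (10, 2), (10, 15), (11, 6), (11, 11), (12, 7), (12, 10), (13, 7), (13, 10), (14, 5), (14, 12), (15, 0)}; affine count = 19; |E(F_17)| = 20.

Discriminant check: Δ ∝ 4a³ + 27b² = 4·7³ + 27·5² = 4·343 + 27·25 ≡ 7 (mod 17). Nonzero ⇒ E is nonsingular.
For each x ∈ F_17, compute rhs = x³ + 7·x + 5 mod 17, then count y ∈ F_17 with y² ≡ rhs.
  x = 0: rhs = 5, matching y values: none (0 points).
  x = 1: rhs = 13, matching y values: 8, 9 (2 points).
  x = 2: rhs = 10, matching y values: none (0 points).
  x = 3: rhs = 2, matching y values: 6, 11 (2 points).
  x = 4: rhs = 12, matching y values: none (0 points).
  x = 5: rhs = 12, matching y values: none (0 points).
  x = 6: rhs = 8, matching y values: 5, 12 (2 points).
  x = 7: rhs = 6, matching y values: none (0 points).
  x = 8: rhs = 12, matching y values: none (0 points).
  x = 9: rhs = 15, matching y values: 7, 10 (2 points).
  x = 10: rhs = 4, matching y values: 2, 15 (2 points).
  x = 11: rhs = 2, matching y values: 6, 11 (2 points).
  x = 12: rhs = 15, matching y values: 7, 10 (2 points).
  x = 13: rhs = 15, matching y values: 7, 10 (2 points).
  x = 14: rhs = 8, matching y values: 5, 12 (2 points).
  x = 15: rhs = 0, matching y values: 0 (1 points).
  x = 16: rhs = 14, matching y values: none (0 points).
Total affine count: 19.
Full point count |E(F_17)| = 19 + 1 = 20.
Hasse bound: |20 − (17+1)| = |2| = 2 ≤ 2√17 ≈ 8.2462 ✓.


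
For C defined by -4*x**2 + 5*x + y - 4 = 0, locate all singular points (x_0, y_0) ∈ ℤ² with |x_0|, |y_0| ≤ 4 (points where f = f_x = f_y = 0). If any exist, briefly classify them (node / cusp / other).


No singular points in the scanned grid; C is smooth there.

Compute partial derivatives:
  f_x = 5 - 8*x.
  f_y = 1.
f_y = 1 is a nonzero constant, so f_y never vanishes: no point (x, y) can satisfy f = f_x = f_y = 0. In particular no (x, y) ∈ {−4, ..., 4}² is singular; the curve is smooth.


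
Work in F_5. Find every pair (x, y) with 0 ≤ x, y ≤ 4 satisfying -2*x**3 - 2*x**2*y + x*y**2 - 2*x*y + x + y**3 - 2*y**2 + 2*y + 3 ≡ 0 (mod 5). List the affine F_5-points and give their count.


Affine F_5-points: {(1, 1), (2, 1), (3, 2), (4, 3)}; count = 4.

For each of the 25 pairs (x, y) ∈ F_5², evaluate f(x, y) mod 5. Record the zeros.
  x = 0: [0↦3, 1↦4, 2↦2, 3↦3, 4↦3]  zeros at y ∈ ∅
  x = 1: [0↦2, 1↦0, 2↦2, 3↦4, 4↦2]  zeros at y ∈ {1}
  x = 2: [0↦4, 1↦0, 2↦2, 3↦1, 4↦3]  zeros at y ∈ {1}
  x = 3: [0↦2, 1↦2, 2↦0, 3↦2, 4↦4]  zeros at y ∈ {2}
  x = 4: [0↦4, 1↦4, 2↦4, 3↦0, 4↦3]  zeros at y ∈ {3}
Collecting zeros: affine points = {(1, 1), (2, 1), (3, 2), (4, 3)}.
Total count |C(F_5)_aff| = 4.


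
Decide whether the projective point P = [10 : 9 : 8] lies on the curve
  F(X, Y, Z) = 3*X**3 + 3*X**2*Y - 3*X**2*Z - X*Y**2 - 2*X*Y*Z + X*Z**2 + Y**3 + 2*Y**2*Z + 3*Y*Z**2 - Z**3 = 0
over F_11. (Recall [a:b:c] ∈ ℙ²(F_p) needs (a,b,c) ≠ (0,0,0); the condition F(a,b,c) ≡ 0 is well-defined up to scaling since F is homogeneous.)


F(10,9,8) ≡ 3 (mod 11); P is NOT on the curve.

Evaluate F(10, 9, 8) term-by-term (mod 11).
  3*X**3 ↦ 3·1000·1·1 = 3000
  3*X**2*Y ↦ 3·100·9·1 = 2700
  -3*X**2*Z ↦ -3·100·1·8 = -2400
  -X*Y**2 ↦ -1·10·81·1 = -810
  -2*X*Y*Z ↦ -2·10·9·8 = -1440
  X*Z**2 ↦ 1·10·1·64 = 640
  Y**3 ↦ 1·1·729·1 = 729
  2*Y**2*Z ↦ 2·1·81·8 = 1296
  3*Y*Z**2 ↦ 3·1·9·64 = 1728
  -Z**3 ↦ -1·1·1·512 = -512
Sum: F(10, 9, 8) = (3000) + (2700) + (-2400) + (-810) + (-1440) + (640) + (729) + (1296) + (1728) + (-512) = 4931.
Reducing mod 11: 4931 ≡ 3 (mod 11).
Since F(a, b, c) ≡ 3 ≠ 0 (mod 11), P does NOT lie on the curve.


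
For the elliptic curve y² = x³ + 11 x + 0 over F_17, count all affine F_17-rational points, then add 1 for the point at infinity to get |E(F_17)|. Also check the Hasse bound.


Affine points = {(0, 0), (2, 8), (2, 9), (3, 3), (3, 14), (14, 5), (14, 12), (15, 2), (15, 15)}; affine count = 9; |E(F_17)| = 10.

Discriminant check: Δ ∝ 4a³ + 27b² = 4·11³ + 27·0² = 4·1331 + 27·0 ≡ 3 (mod 17). Nonzero ⇒ E is nonsingular.
For each x ∈ F_17, compute rhs = x³ + 11·x + 0 mod 17, then count y ∈ F_17 with y² ≡ rhs.
  x = 0: rhs = 0, matching y values: 0 (1 points).
  x = 1: rhs = 12, matching y values: none (0 points).
  x = 2: rhs = 13, matching y values: 8, 9 (2 points).
  x = 3: rhs = 9, matching y values: 3, 14 (2 points).
  x = 4: rhs = 6, matching y values: none (0 points).
  x = 5: rhs = 10, matching y values: none (0 points).
  x = 6: rhs = 10, matching y values: none (0 points).
  x = 7: rhs = 12, matching y values: none (0 points).
  x = 8: rhs = 5, matching y values: none (0 points).
  x = 9: rhs = 12, matching y values: none (0 points).
  x = 10: rhs = 5, matching y values: none (0 points).
  x = 11: rhs = 7, matching y values: none (0 points).
  x = 12: rhs = 7, matching y values: none (0 points).
  x = 13: rhs = 11, matching y values: none (0 points).
  x = 14: rhs = 8, matching y values: 5, 12 (2 points).
  x = 15: rhs = 4, matching y values: 2, 15 (2 points).
  x = 16: rhs = 5, matching y values: none (0 points).
Total affine count: 9.
Full point count |E(F_17)| = 9 + 1 = 10.
Hasse bound: |10 − (17+1)| = |-8| = 8 ≤ 2√17 ≈ 8.2462 ✓.


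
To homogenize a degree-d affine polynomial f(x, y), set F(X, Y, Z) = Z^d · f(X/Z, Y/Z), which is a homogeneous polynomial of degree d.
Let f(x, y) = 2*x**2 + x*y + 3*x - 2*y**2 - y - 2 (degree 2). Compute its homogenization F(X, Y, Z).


F(X, Y, Z) = 2*X**2 + X*Y + 3*X*Z - 2*Y**2 - Y*Z - 2*Z**2

deg(f) = 2.
Substitute x = X/Z, y = Y/Z into f, then multiply by Z^2.
  monomial 2·x^2·y^0 ↦ 2·X^2·Y^0·Z^0.
  monomial 1·x^1·y^1 ↦ 1·X^1·Y^1·Z^0.
  monomial 3·x^1·y^0 ↦ 3·X^1·Y^0·Z^1.
  monomial -2·x^0·y^2 ↦ -2·X^0·Y^2·Z^0.
  monomial -1·x^0·y^1 ↦ -1·X^0·Y^1·Z^1.
  monomial -2·x^0·y^0 ↦ -2·X^0·Y^0·Z^2.
Collecting: F(X, Y, Z) = 2*X**2 + X*Y + 3*X*Z - 2*Y**2 - Y*Z - 2*Z**2.
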